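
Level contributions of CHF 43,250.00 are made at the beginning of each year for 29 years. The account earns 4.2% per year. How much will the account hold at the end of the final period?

CHF 2,465,074.14

This is an annuity due: 29 deposits of CHF 43,250.00 at the beginning of each year.
Periodic rate r = 0.042 per year.
FV = PMT × [((1+r)^n − 1)/r] × (1+r) = 43,250 × [(1+r)^29 − 1] / r × (1+r) = CHF 2,465,074.14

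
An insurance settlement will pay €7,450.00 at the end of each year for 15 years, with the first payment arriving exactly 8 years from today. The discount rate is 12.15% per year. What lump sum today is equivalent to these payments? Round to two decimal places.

€22,557.65

Ordinary annuity of 15 payments, first payment at period 8.
Periodic rate r = 0.1215 per year.
The ordinary-annuity PV formula values the stream one period before the first payment (period 7); discount that back 7 periods:
PV₀ = 7,450 × [1 − (1+r)^−15] / r × (1+r)^−7 = €22,557.65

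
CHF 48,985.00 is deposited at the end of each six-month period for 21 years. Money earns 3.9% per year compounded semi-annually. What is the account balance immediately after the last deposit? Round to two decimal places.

This is an ordinary annuity: 42 deposits of CHF 48,985.00 at the end of each six-month period.
Periodic rate r = 0.039/2 per half-year; n is counted in half-years.
FV = PMT × [((1+r)^n − 1)/r] = 48,985 × [(1+r)^42 − 1] / r = CHF 3,141,120.28

CHF 3,141,120.28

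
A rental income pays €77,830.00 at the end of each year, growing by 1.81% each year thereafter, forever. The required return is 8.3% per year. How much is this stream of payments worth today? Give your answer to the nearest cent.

€1,199,229.58

Periodic rate r = 0.083 per year.
Growing perpetuity (Gordon): PV = PMT₁ / (r − g) = 77,830 / (r − 0.0181) = €1,199,229.58.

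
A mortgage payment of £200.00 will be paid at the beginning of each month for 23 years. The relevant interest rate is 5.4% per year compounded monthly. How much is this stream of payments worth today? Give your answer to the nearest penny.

£31,714.89

This is an annuity due: 276 payments of £200.00 at the beginning of each month.
Periodic rate r = 0.054/12 per month; n is counted in months.
PV = PMT × [(1 − (1+r)^−n)/r] × (1+r) = 200 × [1 − (1+r)^−276] / r × (1+r) = £31,714.89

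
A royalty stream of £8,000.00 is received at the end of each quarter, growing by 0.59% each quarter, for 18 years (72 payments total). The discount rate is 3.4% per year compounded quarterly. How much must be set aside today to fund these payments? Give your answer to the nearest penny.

£521,882.26

Periodic rate r = 0.034/4 per quarter; n is counted in quarters.
Growing ordinary annuity: PV = PMT₁ × [1 − ((1+g)/(1+r))^n] / (r − g) = 8,000 × [1 − ((1+0.0059)/(1+r))^72] / (r − 0.0059) = £521,882.26.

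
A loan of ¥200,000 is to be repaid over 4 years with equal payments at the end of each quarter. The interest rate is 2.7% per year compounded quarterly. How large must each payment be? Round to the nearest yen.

¥13,229

Level ordinary annuity; solve PV = PMT × [(1 − (1+r)^−n)/r] for PMT.
Periodic rate r = 0.027/4 per quarter; n is counted in quarters.
With n = 16: PMT = 200,000 / ([(1 − (1+r)^−n)/r]) = ¥13,229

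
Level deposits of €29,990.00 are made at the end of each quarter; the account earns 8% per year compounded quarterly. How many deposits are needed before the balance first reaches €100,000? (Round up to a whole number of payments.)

Periodic rate r = 0.08/4 per quarter; n is counted in quarters.
Ordinary annuity FV: 100,000 = 29,990 × [((1+r)^n − 1)/r].
(1+r)^n = 1 + 100,000 × r / 29,990, so n = ln(1 + 100,000·r/29,990) / ln(1+r) = 3.26.
Round up to a whole number of payments: n = 4.

4 payments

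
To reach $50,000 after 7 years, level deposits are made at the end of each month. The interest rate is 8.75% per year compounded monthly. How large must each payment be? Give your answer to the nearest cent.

Level ordinary annuity; solve FV = PMT × [((1+r)^n − 1)/r] for PMT.
Periodic rate r = 0.0875/12 per month; n is counted in months.
With n = 84: PMT = 50,000 / ([((1+r)^n − 1)/r]) = $433.54

$433.54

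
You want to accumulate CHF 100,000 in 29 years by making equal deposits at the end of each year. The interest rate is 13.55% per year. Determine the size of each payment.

Level ordinary annuity; solve FV = PMT × [((1+r)^n − 1)/r] for PMT.
Periodic rate r = 0.1355 per year.
With n = 29: PMT = 100,000 / ([((1+r)^n − 1)/r]) = CHF 348.78

CHF 348.78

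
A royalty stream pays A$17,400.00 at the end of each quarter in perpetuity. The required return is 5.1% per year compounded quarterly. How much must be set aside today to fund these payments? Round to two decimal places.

Periodic rate r = 0.051/4 per quarter.
Level perpetuity: PV = PMT / r = 17,400 / (0.051/4) = A$1,364,705.88.

A$1,364,705.88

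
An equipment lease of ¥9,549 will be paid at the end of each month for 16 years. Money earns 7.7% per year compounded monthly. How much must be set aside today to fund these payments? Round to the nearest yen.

¥1,052,336

This is an ordinary annuity: 192 payments of ¥9,549 at the end of each month.
Periodic rate r = 0.077/12 per month; n is counted in months.
PV = PMT × [(1 − (1+r)^−n)/r] = 9,549 × [1 − (1+r)^−192] / r = ¥1,052,336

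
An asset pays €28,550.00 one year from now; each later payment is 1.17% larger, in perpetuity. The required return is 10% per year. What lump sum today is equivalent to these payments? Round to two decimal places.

Periodic rate r = 0.1 per year.
Growing perpetuity (Gordon): PV = PMT₁ / (r − g) = 28,550 / (r − 0.0117) = €323,329.56.

€323,329.56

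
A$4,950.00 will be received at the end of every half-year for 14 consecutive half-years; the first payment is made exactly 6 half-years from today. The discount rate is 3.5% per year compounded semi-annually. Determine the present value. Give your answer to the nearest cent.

Ordinary annuity of 14 payments, first payment at period 6.
Periodic rate r = 0.035/2 per half-year; n is counted in half-years.
The ordinary-annuity PV formula values the stream one period before the first payment (period 5); discount that back 5 periods:
PV₀ = 4,950 × [1 − (1+r)^−14] / r × (1+r)^−5 = A$55,926.10

A$55,926.10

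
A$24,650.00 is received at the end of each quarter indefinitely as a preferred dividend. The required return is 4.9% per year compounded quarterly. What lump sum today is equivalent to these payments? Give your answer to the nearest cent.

A$2,012,244.90

Periodic rate r = 0.049/4 per quarter.
Level perpetuity: PV = PMT / r = 24,650 / (0.049/4) = A$2,012,244.90.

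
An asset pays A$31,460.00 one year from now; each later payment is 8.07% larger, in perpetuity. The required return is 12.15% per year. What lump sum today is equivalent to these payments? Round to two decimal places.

A$771,078.43

Periodic rate r = 0.1215 per year.
Growing perpetuity (Gordon): PV = PMT₁ / (r − g) = 31,460 / (r − 0.0807) = A$771,078.43.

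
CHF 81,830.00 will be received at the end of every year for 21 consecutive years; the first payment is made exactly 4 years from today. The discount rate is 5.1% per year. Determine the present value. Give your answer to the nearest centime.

Ordinary annuity of 21 payments, first payment at period 4.
Periodic rate r = 0.051 per year.
The ordinary-annuity PV formula values the stream one period before the first payment (period 3); discount that back 3 periods:
PV₀ = 81,830 × [1 − (1+r)^−21] / r × (1+r)^−3 = CHF 895,813.65

CHF 895,813.65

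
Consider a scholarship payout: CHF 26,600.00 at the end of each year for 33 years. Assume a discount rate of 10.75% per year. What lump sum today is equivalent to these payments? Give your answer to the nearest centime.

CHF 238,927.93

This is an ordinary annuity: 33 payments of CHF 26,600.00 at the end of each year.
Periodic rate r = 0.1075 per year.
PV = PMT × [(1 − (1+r)^−n)/r] = 26,600 × [1 − (1+r)^−33] / r = CHF 238,927.93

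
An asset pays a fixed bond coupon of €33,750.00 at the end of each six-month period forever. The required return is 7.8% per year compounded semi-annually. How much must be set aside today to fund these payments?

€865,384.62

Periodic rate r = 0.078/2 per half-year.
Level perpetuity: PV = PMT / r = 33,750 / (0.078/2) = €865,384.62.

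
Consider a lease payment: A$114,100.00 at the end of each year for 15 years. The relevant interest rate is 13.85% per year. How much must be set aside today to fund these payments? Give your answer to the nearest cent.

This is an ordinary annuity: 15 payments of A$114,100.00 at the end of each year.
Periodic rate r = 0.1385 per year.
PV = PMT × [(1 − (1+r)^−n)/r] = 114,100 × [1 − (1+r)^−15] / r = A$706,109.40

A$706,109.40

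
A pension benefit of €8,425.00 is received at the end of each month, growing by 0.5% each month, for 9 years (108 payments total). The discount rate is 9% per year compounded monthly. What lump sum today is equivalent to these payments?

Periodic rate r = 0.09/12 per month; n is counted in months.
Growing ordinary annuity: PV = PMT₁ × [1 − ((1+g)/(1+r))^n] / (r − g) = 8,425 × [1 − ((1+0.005)/(1+r))^108] / (r − 0.005) = €793,093.56.

€793,093.56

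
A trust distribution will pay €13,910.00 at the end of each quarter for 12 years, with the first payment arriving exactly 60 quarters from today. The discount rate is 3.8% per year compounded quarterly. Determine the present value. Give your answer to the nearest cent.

€305,780.42

Ordinary annuity of 48 payments, first payment at period 60.
Periodic rate r = 0.038/4 per quarter; n is counted in quarters.
The ordinary-annuity PV formula values the stream one period before the first payment (period 59); discount that back 59 periods:
PV₀ = 13,910 × [1 − (1+r)^−48] / r × (1+r)^−59 = €305,780.42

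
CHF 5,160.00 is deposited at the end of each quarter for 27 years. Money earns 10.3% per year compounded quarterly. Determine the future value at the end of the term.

This is an ordinary annuity: 108 deposits of CHF 5,160.00 at the end of each quarter.
Periodic rate r = 0.103/4 per quarter; n is counted in quarters.
FV = PMT × [((1+r)^n − 1)/r] = 5,160 × [(1+r)^108 − 1] / r = CHF 2,921,067.79

CHF 2,921,067.79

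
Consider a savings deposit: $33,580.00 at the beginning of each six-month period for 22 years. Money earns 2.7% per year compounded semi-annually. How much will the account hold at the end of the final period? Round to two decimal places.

$2,026,963.93

This is an annuity due: 44 deposits of $33,580.00 at the beginning of each six-month period.
Periodic rate r = 0.027/2 per half-year; n is counted in half-years.
FV = PMT × [((1+r)^n − 1)/r] × (1+r) = 33,580 × [(1+r)^44 − 1] / r × (1+r) = $2,026,963.93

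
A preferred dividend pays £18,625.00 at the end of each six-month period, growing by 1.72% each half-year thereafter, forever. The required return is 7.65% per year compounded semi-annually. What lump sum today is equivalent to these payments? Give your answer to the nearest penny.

Periodic rate r = 0.0765/2 per half-year.
Growing perpetuity (Gordon): PV = PMT₁ / (r − g) = 18,625 / (r − 0.0172) = £884,798.10.

£884,798.10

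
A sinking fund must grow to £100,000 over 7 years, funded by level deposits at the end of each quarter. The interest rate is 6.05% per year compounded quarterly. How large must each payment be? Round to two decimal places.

£2,894.94

Level ordinary annuity; solve FV = PMT × [((1+r)^n − 1)/r] for PMT.
Periodic rate r = 0.0605/4 per quarter; n is counted in quarters.
With n = 28: PMT = 100,000 / ([((1+r)^n − 1)/r]) = £2,894.94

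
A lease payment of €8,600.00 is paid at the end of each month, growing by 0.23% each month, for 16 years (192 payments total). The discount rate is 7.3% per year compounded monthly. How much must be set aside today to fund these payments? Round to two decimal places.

€1,170,398.76

Periodic rate r = 0.073/12 per month; n is counted in months.
Growing ordinary annuity: PV = PMT₁ × [1 − ((1+g)/(1+r))^n] / (r − g) = 8,600 × [1 − ((1+0.0023)/(1+r))^192] / (r − 0.0023) = €1,170,398.76.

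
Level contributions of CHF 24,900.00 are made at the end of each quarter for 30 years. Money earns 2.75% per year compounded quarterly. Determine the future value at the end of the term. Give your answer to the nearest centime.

CHF 4,619,441.07

This is an ordinary annuity: 120 deposits of CHF 24,900.00 at the end of each quarter.
Periodic rate r = 0.0275/4 per quarter; n is counted in quarters.
FV = PMT × [((1+r)^n − 1)/r] = 24,900 × [(1+r)^120 − 1] / r = CHF 4,619,441.07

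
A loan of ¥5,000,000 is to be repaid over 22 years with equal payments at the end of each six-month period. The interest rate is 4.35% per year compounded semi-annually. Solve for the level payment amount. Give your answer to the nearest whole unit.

Level ordinary annuity; solve PV = PMT × [(1 − (1+r)^−n)/r] for PMT.
Periodic rate r = 0.0435/2 per half-year; n is counted in half-years.
With n = 44: PMT = 5,000,000 / ([(1 − (1+r)^−n)/r]) = ¥177,697

¥177,697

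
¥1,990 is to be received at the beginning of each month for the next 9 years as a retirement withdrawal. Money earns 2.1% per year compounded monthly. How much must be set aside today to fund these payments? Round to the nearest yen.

This is an annuity due: 108 payments of ¥1,990 at the beginning of each month.
Periodic rate r = 0.021/12 per month; n is counted in months.
PV = PMT × [(1 − (1+r)^−n)/r] × (1+r) = 1,990 × [1 − (1+r)^−108] / r × (1+r) = ¥196,018

¥196,018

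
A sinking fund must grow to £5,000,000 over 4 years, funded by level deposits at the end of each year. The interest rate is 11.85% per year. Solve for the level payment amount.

Level ordinary annuity; solve FV = PMT × [((1+r)^n − 1)/r] for PMT.
Periodic rate r = 0.1185 per year.
With n = 4: PMT = 5,000,000 / ([((1+r)^n − 1)/r]) = £1,048,474.54

£1,048,474.54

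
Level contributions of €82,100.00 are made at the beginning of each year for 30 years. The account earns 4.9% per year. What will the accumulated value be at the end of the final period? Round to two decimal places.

This is an annuity due: 30 deposits of €82,100.00 at the beginning of each year.
Periodic rate r = 0.049 per year.
FV = PMT × [((1+r)^n − 1)/r] × (1+r) = 82,100 × [(1+r)^30 − 1] / r × (1+r) = €5,624,613.66

€5,624,613.66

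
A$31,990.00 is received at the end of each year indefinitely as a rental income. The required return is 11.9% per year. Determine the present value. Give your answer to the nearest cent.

Periodic rate r = 0.119 per year.
Level perpetuity: PV = PMT / r = 31,990 / (0.119) = A$268,823.53.

A$268,823.53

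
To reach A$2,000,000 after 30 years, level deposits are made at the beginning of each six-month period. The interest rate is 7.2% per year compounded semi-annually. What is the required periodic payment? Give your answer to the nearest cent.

A$9,458.02

Level annuity due; solve FV = PMT × [((1+r)^n − 1)/r] × (1+r) for PMT.
Periodic rate r = 0.072/2 per half-year; n is counted in half-years.
With n = 60: PMT = 2,000,000 / ([((1+r)^n − 1)/r] × (1+r)) = A$9,458.02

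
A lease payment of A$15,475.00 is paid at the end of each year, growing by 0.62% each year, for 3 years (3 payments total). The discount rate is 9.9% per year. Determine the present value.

Periodic rate r = 0.099 per year.
Growing ordinary annuity: PV = PMT₁ × [1 − ((1+g)/(1+r))^n] / (r − g) = 15,475 × [1 − ((1+0.0062)/(1+r))^3] / (r − 0.0062) = A$38,776.34.

A$38,776.34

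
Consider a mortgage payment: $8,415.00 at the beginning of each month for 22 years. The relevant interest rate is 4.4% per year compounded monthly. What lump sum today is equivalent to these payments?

$1,426,931.02

This is an annuity due: 264 payments of $8,415.00 at the beginning of each month.
Periodic rate r = 0.044/12 per month; n is counted in months.
PV = PMT × [(1 − (1+r)^−n)/r] × (1+r) = 8,415 × [1 − (1+r)^−264] / r × (1+r) = $1,426,931.02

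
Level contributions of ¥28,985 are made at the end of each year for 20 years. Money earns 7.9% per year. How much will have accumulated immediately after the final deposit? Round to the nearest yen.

¥1,311,809

This is an ordinary annuity: 20 deposits of ¥28,985 at the end of each year.
Periodic rate r = 0.079 per year.
FV = PMT × [((1+r)^n − 1)/r] = 28,985 × [(1+r)^20 − 1] / r = ¥1,311,809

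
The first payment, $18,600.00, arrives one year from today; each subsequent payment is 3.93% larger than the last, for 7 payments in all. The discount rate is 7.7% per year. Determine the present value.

Periodic rate r = 0.077 per year.
Growing ordinary annuity: PV = PMT₁ × [1 − ((1+g)/(1+r))^n] / (r − g) = 18,600 × [1 − ((1+0.0393)/(1+r))^7] / (r − 0.0393) = $108,911.36.

$108,911.36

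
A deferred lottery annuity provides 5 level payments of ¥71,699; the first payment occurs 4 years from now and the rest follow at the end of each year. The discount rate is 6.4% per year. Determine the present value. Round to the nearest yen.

Ordinary annuity of 5 payments, first payment at period 4.
Periodic rate r = 0.064 per year.
The ordinary-annuity PV formula values the stream one period before the first payment (period 3); discount that back 3 periods:
PV₀ = 71,699 × [1 − (1+r)^−5] / r × (1+r)^−3 = ¥248,029

¥248,029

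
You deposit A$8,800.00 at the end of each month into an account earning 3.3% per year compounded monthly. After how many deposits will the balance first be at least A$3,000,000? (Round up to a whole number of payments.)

Periodic rate r = 0.033/12 per month; n is counted in months.
Ordinary annuity FV: 3,000,000 = 8,800 × [((1+r)^n − 1)/r].
(1+r)^n = 1 + 3,000,000 × r / 8,800, so n = ln(1 + 3,000,000·r/8,800) / ln(1+r) = 240.84.
Round up to a whole number of payments: n = 241.

241 payments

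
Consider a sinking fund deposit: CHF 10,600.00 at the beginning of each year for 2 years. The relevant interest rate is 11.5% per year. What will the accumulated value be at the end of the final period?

CHF 24,997.19

This is an annuity due: 2 deposits of CHF 10,600.00 at the beginning of each year.
Periodic rate r = 0.115 per year.
FV = PMT × [((1+r)^n − 1)/r] × (1+r) = 10,600 × [(1+r)^2 − 1] / r × (1+r) = CHF 24,997.19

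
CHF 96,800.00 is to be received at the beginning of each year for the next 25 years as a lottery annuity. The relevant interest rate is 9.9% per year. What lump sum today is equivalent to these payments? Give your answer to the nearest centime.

This is an annuity due: 25 payments of CHF 96,800.00 at the beginning of each year.
Periodic rate r = 0.099 per year.
PV = PMT × [(1 − (1+r)^−n)/r] × (1+r) = 96,800 × [1 − (1+r)^−25] / r × (1+r) = CHF 973,117.62

CHF 973,117.62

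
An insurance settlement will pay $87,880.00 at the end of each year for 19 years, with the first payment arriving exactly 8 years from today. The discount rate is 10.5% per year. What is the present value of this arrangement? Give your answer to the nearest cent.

Ordinary annuity of 19 payments, first payment at period 8.
Periodic rate r = 0.105 per year.
The ordinary-annuity PV formula values the stream one period before the first payment (period 7); discount that back 7 periods:
PV₀ = 87,880 × [1 − (1+r)^−19] / r × (1+r)^−7 = $353,654.54

$353,654.54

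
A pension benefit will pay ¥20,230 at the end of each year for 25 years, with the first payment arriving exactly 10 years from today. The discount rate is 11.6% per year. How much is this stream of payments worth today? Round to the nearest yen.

¥60,769

Ordinary annuity of 25 payments, first payment at period 10.
Periodic rate r = 0.116 per year.
The ordinary-annuity PV formula values the stream one period before the first payment (period 9); discount that back 9 periods:
PV₀ = 20,230 × [1 − (1+r)^−25] / r × (1+r)^−9 = ¥60,769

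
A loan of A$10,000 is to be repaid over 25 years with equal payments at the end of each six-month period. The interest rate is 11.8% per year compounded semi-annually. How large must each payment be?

Level ordinary annuity; solve PV = PMT × [(1 − (1+r)^−n)/r] for PMT.
Periodic rate r = 0.118/2 per half-year; n is counted in half-years.
With n = 50: PMT = 10,000 / ([(1 − (1+r)^−n)/r]) = A$625.60

A$625.60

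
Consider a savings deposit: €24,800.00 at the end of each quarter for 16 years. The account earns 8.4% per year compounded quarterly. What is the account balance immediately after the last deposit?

€3,284,648.24

This is an ordinary annuity: 64 deposits of €24,800.00 at the end of each quarter.
Periodic rate r = 0.084/4 per quarter; n is counted in quarters.
FV = PMT × [((1+r)^n − 1)/r] = 24,800 × [(1+r)^64 − 1] / r = €3,284,648.24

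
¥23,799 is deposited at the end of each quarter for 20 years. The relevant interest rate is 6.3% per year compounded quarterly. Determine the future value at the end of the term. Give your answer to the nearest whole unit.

This is an ordinary annuity: 80 deposits of ¥23,799 at the end of each quarter.
Periodic rate r = 0.063/4 per quarter; n is counted in quarters.
FV = PMT × [((1+r)^n − 1)/r] = 23,799 × [(1+r)^80 − 1] / r = ¥3,763,979

¥3,763,979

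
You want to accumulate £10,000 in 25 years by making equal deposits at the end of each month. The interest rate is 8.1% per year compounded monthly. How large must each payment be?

Level ordinary annuity; solve FV = PMT × [((1+r)^n − 1)/r] for PMT.
Periodic rate r = 0.081/12 per month; n is counted in months.
With n = 300: PMT = 10,000 / ([((1+r)^n − 1)/r]) = £10.35

£10.35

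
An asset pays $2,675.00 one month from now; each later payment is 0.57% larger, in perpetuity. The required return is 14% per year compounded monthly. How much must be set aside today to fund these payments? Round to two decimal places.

Periodic rate r = 0.14/12 per month.
Growing perpetuity (Gordon): PV = PMT₁ / (r − g) = 2,675 / (r − 0.0057) = $448,324.02.

$448,324.02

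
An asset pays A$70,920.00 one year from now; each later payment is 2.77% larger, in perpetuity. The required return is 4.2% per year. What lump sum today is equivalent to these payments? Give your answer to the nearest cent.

A$4,959,440.56

Periodic rate r = 0.042 per year.
Growing perpetuity (Gordon): PV = PMT₁ / (r − g) = 70,920 / (r − 0.0277) = A$4,959,440.56.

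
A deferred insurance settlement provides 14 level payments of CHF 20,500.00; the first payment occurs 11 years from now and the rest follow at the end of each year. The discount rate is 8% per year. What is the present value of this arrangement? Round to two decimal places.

Ordinary annuity of 14 payments, first payment at period 11.
Periodic rate r = 0.08 per year.
The ordinary-annuity PV formula values the stream one period before the first payment (period 10); discount that back 10 periods:
PV₀ = 20,500 × [1 − (1+r)^−14] / r × (1+r)^−10 = CHF 78,282.88

CHF 78,282.88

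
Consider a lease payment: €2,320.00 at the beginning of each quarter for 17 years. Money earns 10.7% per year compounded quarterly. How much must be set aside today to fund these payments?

€74,256.92

This is an annuity due: 68 payments of €2,320.00 at the beginning of each quarter.
Periodic rate r = 0.107/4 per quarter; n is counted in quarters.
PV = PMT × [(1 − (1+r)^−n)/r] × (1+r) = 2,320 × [1 − (1+r)^−68] / r × (1+r) = €74,256.92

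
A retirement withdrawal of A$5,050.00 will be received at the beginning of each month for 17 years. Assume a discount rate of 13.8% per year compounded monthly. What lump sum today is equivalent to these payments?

This is an annuity due: 204 payments of A$5,050.00 at the beginning of each month.
Periodic rate r = 0.138/12 per month; n is counted in months.
PV = PMT × [(1 − (1+r)^−n)/r] × (1+r) = 5,050 × [1 − (1+r)^−204] / r × (1+r) = A$401,076.35

A$401,076.35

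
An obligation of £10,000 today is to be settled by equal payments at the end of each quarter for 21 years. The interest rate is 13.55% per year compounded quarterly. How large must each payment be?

£360.72

Level ordinary annuity; solve PV = PMT × [(1 − (1+r)^−n)/r] for PMT.
Periodic rate r = 0.1355/4 per quarter; n is counted in quarters.
With n = 84: PMT = 10,000 / ([(1 − (1+r)^−n)/r]) = £360.72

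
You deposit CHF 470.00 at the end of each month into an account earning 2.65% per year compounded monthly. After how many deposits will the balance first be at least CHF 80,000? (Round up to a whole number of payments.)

Periodic rate r = 0.0265/12 per month; n is counted in months.
Ordinary annuity FV: 80,000 = 470 × [((1+r)^n − 1)/r].
(1+r)^n = 1 + 80,000 × r / 470, so n = ln(1 + 80,000·r/470) / ln(1+r) = 144.66.
Round up to a whole number of payments: n = 145.

145 payments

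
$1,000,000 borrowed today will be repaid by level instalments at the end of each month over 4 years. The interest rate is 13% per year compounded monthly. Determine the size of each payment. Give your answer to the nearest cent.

$26,827.50

Level ordinary annuity; solve PV = PMT × [(1 − (1+r)^−n)/r] for PMT.
Periodic rate r = 0.13/12 per month; n is counted in months.
With n = 48: PMT = 1,000,000 / ([(1 − (1+r)^−n)/r]) = $26,827.50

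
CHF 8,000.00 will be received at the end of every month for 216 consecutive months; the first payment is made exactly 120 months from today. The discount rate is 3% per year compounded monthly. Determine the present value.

CHF 991,054.87

Ordinary annuity of 216 payments, first payment at period 120.
Periodic rate r = 0.03/12 per month; n is counted in months.
The ordinary-annuity PV formula values the stream one period before the first payment (period 119); discount that back 119 periods:
PV₀ = 8,000 × [1 − (1+r)^−216] / r × (1+r)^−119 = CHF 991,054.87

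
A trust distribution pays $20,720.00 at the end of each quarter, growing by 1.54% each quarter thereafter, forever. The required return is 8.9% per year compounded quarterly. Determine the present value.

$3,024,817.52

Periodic rate r = 0.089/4 per quarter.
Growing perpetuity (Gordon): PV = PMT₁ / (r − g) = 20,720 / (r − 0.0154) = $3,024,817.52.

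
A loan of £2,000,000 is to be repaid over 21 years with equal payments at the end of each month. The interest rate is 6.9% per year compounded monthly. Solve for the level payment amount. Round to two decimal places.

Level ordinary annuity; solve PV = PMT × [(1 − (1+r)^−n)/r] for PMT.
Periodic rate r = 0.069/12 per month; n is counted in months.
With n = 252: PMT = 2,000,000 / ([(1 − (1+r)^−n)/r]) = £15,048.05

£15,048.05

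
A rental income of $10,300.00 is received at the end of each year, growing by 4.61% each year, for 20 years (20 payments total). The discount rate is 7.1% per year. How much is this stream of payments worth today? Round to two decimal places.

Periodic rate r = 0.071 per year.
Growing ordinary annuity: PV = PMT₁ × [1 − ((1+g)/(1+r))^n] / (r − g) = 10,300 × [1 − ((1+0.0461)/(1+r))^20] / (r − 0.0461) = $155,242.72.

$155,242.72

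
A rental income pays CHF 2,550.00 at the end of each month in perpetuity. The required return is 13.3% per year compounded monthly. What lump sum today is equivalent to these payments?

Periodic rate r = 0.133/12 per month.
Level perpetuity: PV = PMT / r = 2,550 / (0.133/12) = CHF 230,075.19.

CHF 230,075.19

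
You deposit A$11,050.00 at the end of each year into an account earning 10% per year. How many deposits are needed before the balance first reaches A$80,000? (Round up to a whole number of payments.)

Periodic rate r = 0.1 per year.
Ordinary annuity FV: 80,000 = 11,050 × [((1+r)^n − 1)/r].
(1+r)^n = 1 + 80,000 × r / 11,050, so n = ln(1 + 80,000·r/11,050) / ln(1+r) = 5.71.
Round up to a whole number of payments: n = 6.

6 payments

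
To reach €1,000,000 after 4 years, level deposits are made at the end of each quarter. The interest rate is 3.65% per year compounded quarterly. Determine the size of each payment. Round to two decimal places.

Level ordinary annuity; solve FV = PMT × [((1+r)^n − 1)/r] for PMT.
Periodic rate r = 0.0365/4 per quarter; n is counted in quarters.
With n = 16: PMT = 1,000,000 / ([((1+r)^n − 1)/r]) = €58,332.70

€58,332.70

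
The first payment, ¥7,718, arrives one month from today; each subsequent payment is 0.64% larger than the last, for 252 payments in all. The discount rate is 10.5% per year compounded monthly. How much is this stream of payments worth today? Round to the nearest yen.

¥1,459,599

Periodic rate r = 0.105/12 per month; n is counted in months.
Growing ordinary annuity: PV = PMT₁ × [1 − ((1+g)/(1+r))^n] / (r − g) = 7,718 × [1 − ((1+0.0064)/(1+r))^252] / (r − 0.0064) = ¥1,459,599.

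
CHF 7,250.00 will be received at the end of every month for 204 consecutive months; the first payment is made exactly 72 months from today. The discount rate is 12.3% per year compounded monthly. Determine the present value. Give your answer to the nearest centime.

CHF 300,075.07

Ordinary annuity of 204 payments, first payment at period 72.
Periodic rate r = 0.123/12 per month; n is counted in months.
The ordinary-annuity PV formula values the stream one period before the first payment (period 71); discount that back 71 periods:
PV₀ = 7,250 × [1 − (1+r)^−204] / r × (1+r)^−71 = CHF 300,075.07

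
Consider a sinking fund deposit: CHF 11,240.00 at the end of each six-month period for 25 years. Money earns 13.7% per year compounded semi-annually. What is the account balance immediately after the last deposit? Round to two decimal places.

This is an ordinary annuity: 50 deposits of CHF 11,240.00 at the end of each six-month period.
Periodic rate r = 0.137/2 per half-year; n is counted in half-years.
FV = PMT × [((1+r)^n − 1)/r] = 11,240 × [(1+r)^50 − 1] / r = CHF 4,342,025.27

CHF 4,342,025.27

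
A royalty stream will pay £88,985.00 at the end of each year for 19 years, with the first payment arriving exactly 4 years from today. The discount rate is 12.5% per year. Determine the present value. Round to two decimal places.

Ordinary annuity of 19 payments, first payment at period 4.
Periodic rate r = 0.125 per year.
The ordinary-annuity PV formula values the stream one period before the first payment (period 3); discount that back 3 periods:
PV₀ = 88,985 × [1 − (1+r)^−19] / r × (1+r)^−3 = £446,636.29

£446,636.29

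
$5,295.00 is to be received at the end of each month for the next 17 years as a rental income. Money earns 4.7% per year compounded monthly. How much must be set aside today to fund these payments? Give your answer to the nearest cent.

$742,902.91

This is an ordinary annuity: 204 payments of $5,295.00 at the end of each month.
Periodic rate r = 0.047/12 per month; n is counted in months.
PV = PMT × [(1 − (1+r)^−n)/r] = 5,295 × [1 − (1+r)^−204] / r = $742,902.91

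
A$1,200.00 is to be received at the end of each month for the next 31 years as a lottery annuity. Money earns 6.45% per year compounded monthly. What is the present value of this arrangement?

This is an ordinary annuity: 372 payments of A$1,200.00 at the end of each month.
Periodic rate r = 0.0645/12 per month; n is counted in months.
PV = PMT × [(1 − (1+r)^−n)/r] = 1,200 × [1 − (1+r)^−372] / r = A$192,864.02

A$192,864.02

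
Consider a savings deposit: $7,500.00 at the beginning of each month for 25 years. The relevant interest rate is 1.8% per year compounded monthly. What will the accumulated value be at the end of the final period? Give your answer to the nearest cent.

This is an annuity due: 300 deposits of $7,500.00 at the beginning of each month.
Periodic rate r = 0.018/12 per month; n is counted in months.
FV = PMT × [((1+r)^n − 1)/r] × (1+r) = 7,500 × [(1+r)^300 − 1] / r × (1+r) = $2,843,175.87

$2,843,175.87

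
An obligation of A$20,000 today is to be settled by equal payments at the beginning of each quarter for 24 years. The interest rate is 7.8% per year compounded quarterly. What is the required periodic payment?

Level annuity due; solve PV = PMT × [(1 − (1+r)^−n)/r] × (1+r) for PMT.
Periodic rate r = 0.078/4 per quarter; n is counted in quarters.
With n = 96: PMT = 20,000 / ([(1 − (1+r)^−n)/r] × (1+r)) = A$453.58

A$453.58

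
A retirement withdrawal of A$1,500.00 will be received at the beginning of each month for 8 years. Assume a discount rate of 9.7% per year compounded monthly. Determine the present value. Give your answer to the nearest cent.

This is an annuity due: 96 payments of A$1,500.00 at the beginning of each month.
Periodic rate r = 0.097/12 per month; n is counted in months.
PV = PMT × [(1 − (1+r)^−n)/r] × (1+r) = 1,500 × [1 − (1+r)^−96] / r × (1+r) = A$100,701.67

A$100,701.67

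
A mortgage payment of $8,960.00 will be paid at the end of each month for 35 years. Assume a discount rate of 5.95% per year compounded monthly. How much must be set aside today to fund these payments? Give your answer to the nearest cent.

$1,580,704.47

This is an ordinary annuity: 420 payments of $8,960.00 at the end of each month.
Periodic rate r = 0.0595/12 per month; n is counted in months.
PV = PMT × [(1 − (1+r)^−n)/r] = 8,960 × [1 − (1+r)^−420] / r = $1,580,704.47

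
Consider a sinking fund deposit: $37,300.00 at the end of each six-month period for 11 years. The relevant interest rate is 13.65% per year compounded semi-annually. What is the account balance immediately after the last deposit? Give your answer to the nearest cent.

This is an ordinary annuity: 22 deposits of $37,300.00 at the end of each six-month period.
Periodic rate r = 0.1365/2 per half-year; n is counted in half-years.
FV = PMT × [((1+r)^n − 1)/r] = 37,300 × [(1+r)^22 − 1] / r = $1,789,141.93

$1,789,141.93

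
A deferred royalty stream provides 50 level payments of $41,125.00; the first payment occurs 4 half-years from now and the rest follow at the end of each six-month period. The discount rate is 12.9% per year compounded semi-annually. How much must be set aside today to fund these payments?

Ordinary annuity of 50 payments, first payment at period 4.
Periodic rate r = 0.129/2 per half-year; n is counted in half-years.
The ordinary-annuity PV formula values the stream one period before the first payment (period 3); discount that back 3 periods:
PV₀ = 41,125 × [1 − (1+r)^−50] / r × (1+r)^−3 = $505,360.08

$505,360.08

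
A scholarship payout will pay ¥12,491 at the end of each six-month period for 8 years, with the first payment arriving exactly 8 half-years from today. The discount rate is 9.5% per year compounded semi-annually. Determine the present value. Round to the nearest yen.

¥99,591

Ordinary annuity of 16 payments, first payment at period 8.
Periodic rate r = 0.095/2 per half-year; n is counted in half-years.
The ordinary-annuity PV formula values the stream one period before the first payment (period 7); discount that back 7 periods:
PV₀ = 12,491 × [1 − (1+r)^−16] / r × (1+r)^−7 = ¥99,591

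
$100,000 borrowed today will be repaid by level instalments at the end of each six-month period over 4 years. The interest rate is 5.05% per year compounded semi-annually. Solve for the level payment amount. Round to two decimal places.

Level ordinary annuity; solve PV = PMT × [(1 − (1+r)^−n)/r] for PMT.
Periodic rate r = 0.0505/2 per half-year; n is counted in half-years.
With n = 8: PMT = 100,000 / ([(1 − (1+r)^−n)/r]) = $13,961.61

$13,961.61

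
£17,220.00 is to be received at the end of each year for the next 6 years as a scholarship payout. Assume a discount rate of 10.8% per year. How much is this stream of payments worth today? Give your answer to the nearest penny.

£73,271.52

This is an ordinary annuity: 6 payments of £17,220.00 at the end of each year.
Periodic rate r = 0.108 per year.
PV = PMT × [(1 − (1+r)^−n)/r] = 17,220 × [1 − (1+r)^−6] / r = £73,271.52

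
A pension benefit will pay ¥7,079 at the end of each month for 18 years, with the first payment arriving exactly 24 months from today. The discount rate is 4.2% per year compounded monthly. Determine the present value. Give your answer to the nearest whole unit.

Ordinary annuity of 216 payments, first payment at period 24.
Periodic rate r = 0.042/12 per month; n is counted in months.
The ordinary-annuity PV formula values the stream one period before the first payment (period 23); discount that back 23 periods:
PV₀ = 7,079 × [1 − (1+r)^−216] / r × (1+r)^−23 = ¥988,890

¥988,890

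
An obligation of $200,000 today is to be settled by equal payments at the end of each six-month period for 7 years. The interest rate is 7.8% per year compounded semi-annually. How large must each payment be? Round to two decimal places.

$18,809.01

Level ordinary annuity; solve PV = PMT × [(1 − (1+r)^−n)/r] for PMT.
Periodic rate r = 0.078/2 per half-year; n is counted in half-years.
With n = 14: PMT = 200,000 / ([(1 − (1+r)^−n)/r]) = $18,809.01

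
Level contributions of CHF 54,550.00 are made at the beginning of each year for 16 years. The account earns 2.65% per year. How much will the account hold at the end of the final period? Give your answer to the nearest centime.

This is an annuity due: 16 deposits of CHF 54,550.00 at the beginning of each year.
Periodic rate r = 0.0265 per year.
FV = PMT × [((1+r)^n − 1)/r] × (1+r) = 54,550 × [(1+r)^16 − 1] / r × (1+r) = CHF 1,098,039.20

CHF 1,098,039.20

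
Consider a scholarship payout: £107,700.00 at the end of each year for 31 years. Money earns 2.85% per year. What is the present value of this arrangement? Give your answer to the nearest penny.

£2,197,562.18

This is an ordinary annuity: 31 payments of £107,700.00 at the end of each year.
Periodic rate r = 0.0285 per year.
PV = PMT × [(1 − (1+r)^−n)/r] = 107,700 × [1 − (1+r)^−31] / r = £2,197,562.18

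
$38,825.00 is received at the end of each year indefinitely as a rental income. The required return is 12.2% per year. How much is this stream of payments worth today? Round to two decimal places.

$318,237.70

Periodic rate r = 0.122 per year.
Level perpetuity: PV = PMT / r = 38,825 / (0.122) = $318,237.70.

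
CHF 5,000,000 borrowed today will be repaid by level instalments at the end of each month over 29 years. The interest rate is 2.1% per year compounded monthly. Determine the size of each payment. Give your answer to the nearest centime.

CHF 19,196.34

Level ordinary annuity; solve PV = PMT × [(1 − (1+r)^−n)/r] for PMT.
Periodic rate r = 0.021/12 per month; n is counted in months.
With n = 348: PMT = 5,000,000 / ([(1 − (1+r)^−n)/r]) = CHF 19,196.34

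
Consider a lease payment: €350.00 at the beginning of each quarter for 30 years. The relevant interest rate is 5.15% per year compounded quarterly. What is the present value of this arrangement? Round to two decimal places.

This is an annuity due: 120 payments of €350.00 at the beginning of each quarter.
Periodic rate r = 0.0515/4 per quarter; n is counted in quarters.
PV = PMT × [(1 − (1+r)^−n)/r] × (1+r) = 350 × [1 − (1+r)^−120] / r × (1+r) = €21,602.83

€21,602.83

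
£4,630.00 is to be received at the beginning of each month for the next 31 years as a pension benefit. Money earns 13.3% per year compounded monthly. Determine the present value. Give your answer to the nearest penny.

This is an annuity due: 372 payments of £4,630.00 at the beginning of each month.
Periodic rate r = 0.133/12 per month; n is counted in months.
PV = PMT × [(1 − (1+r)^−n)/r] × (1+r) = 4,630 × [1 − (1+r)^−372] / r × (1+r) = £415,376.72

£415,376.72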